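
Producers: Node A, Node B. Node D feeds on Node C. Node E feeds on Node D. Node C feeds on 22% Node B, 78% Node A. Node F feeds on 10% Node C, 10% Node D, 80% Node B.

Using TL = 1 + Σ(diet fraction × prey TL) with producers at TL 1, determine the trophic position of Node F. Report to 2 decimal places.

2.30

Node C: 1 + (0.22×1 + 0.78×1) = 2
Node D: 1 + 2 = 3
Node E: 1 + 3 = 4
Node F: 1 + (0.1×2 + 0.1×3 + 0.8×1) = 2.3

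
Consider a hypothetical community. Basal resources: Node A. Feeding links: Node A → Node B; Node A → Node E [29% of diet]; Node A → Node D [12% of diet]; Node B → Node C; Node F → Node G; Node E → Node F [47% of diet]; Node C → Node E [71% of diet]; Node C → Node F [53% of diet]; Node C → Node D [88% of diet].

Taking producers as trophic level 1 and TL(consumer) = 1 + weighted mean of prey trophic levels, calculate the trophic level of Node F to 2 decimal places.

4.20

Node B: 1 + 1 = 2
Node C: 1 + 2 = 3
Node D: 1 + (0.88×3 + 0.12×1) = 3.76
Node E: 1 + (0.71×3 + 0.29×1) = 3.42
Node F: 1 + (0.47×3.42 + 0.53×3) = 4.1974
Node G: 1 + 4.1974 = 5.1974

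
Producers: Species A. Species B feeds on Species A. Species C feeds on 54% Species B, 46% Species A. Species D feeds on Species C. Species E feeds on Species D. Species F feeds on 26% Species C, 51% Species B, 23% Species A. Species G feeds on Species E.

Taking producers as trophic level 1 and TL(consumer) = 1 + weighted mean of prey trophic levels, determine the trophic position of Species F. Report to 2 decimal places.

2.91

Species B: 1 + 1 = 2
Species C: 1 + (0.54×2 + 0.46×1) = 2.54
Species D: 1 + 2.54 = 3.54
Species E: 1 + 3.54 = 4.54
Species F: 1 + (0.26×2.54 + 0.51×2 + 0.23×1) = 2.9104
Species G: 1 + 4.54 = 5.54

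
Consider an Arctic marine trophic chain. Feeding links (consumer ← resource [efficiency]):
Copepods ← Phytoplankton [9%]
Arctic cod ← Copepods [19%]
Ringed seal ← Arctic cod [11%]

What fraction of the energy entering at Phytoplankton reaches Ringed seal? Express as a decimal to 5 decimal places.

0.00188

Product of link efficiencies: 0.09 × 0.19 × 0.11 = 0.001881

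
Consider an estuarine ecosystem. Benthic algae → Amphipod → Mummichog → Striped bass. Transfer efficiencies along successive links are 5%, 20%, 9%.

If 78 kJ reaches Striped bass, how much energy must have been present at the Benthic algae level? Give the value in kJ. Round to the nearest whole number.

Cumulative transfer efficiency: 0.05 × 0.2 × 0.09 = 0.0009
Benthic algae energy = 78 / 0.0009 = 86667 kJ

86667 kJ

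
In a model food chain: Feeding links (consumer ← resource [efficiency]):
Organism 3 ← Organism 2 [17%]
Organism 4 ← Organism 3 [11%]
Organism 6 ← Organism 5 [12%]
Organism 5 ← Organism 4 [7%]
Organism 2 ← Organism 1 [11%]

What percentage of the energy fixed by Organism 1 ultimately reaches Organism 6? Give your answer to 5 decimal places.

0.00173%

Product of link efficiencies: 0.11 × 0.17 × 0.11 × 0.07 × 0.12 = 0.0000172788
As a percentage: 0.0000172788 × 100 = 0.00173%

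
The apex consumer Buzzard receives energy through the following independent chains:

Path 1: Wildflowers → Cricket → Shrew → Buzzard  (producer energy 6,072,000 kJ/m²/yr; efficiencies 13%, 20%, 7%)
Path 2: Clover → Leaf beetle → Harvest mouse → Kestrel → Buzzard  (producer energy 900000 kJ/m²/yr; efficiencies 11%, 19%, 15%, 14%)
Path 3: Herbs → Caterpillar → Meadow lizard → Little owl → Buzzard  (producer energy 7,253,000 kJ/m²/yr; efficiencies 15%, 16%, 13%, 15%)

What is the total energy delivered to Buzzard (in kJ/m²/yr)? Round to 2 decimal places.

14840.45 kJ/m²/yr

Path 1: 6072000 × 0.13 × 0.2 × 0.07 = 11051.04 kJ/m²/yr
Path 2: 900000 × 0.11 × 0.19 × 0.15 × 0.14 = 395.01 kJ/m²/yr
Path 3: 7253000 × 0.15 × 0.16 × 0.13 × 0.15 = 3394.404 kJ/m²/yr
Total at Buzzard: 11051.04 + 395.01 + 3394.404 = 14840.454 kJ/m²/yr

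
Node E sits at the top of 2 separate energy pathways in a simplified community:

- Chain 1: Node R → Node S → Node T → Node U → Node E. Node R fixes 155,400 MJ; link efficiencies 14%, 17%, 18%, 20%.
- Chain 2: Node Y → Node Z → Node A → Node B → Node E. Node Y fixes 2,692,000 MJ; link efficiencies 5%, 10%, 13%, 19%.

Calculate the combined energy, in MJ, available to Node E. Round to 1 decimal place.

Chain 1: 155400 × 0.14 × 0.17 × 0.18 × 0.2 = 133.14672 MJ
Chain 2: 2692000 × 0.05 × 0.1 × 0.13 × 0.19 = 332.462 MJ
Total at Node E: 133.14672 + 332.462 = 465.60872 MJ

465.6 MJ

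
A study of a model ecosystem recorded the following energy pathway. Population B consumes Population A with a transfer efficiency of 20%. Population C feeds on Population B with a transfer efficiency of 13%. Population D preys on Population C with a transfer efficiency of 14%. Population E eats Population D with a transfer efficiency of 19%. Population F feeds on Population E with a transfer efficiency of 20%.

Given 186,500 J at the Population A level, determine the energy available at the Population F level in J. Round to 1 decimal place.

25.8 J

Population B: 186500 × 0.2 = 37300 J
Population C: 37300 × 0.13 = 4849 J
Population D: 4849 × 0.14 = 678.86 J
Population E: 678.86 × 0.19 = 128.9834 J
Population F: 128.9834 × 0.2 = 25.79668 J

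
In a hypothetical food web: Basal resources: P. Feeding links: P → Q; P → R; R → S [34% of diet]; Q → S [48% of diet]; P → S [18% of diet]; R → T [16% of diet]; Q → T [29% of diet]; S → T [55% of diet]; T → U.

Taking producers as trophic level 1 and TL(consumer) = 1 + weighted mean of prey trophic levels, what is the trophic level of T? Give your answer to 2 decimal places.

Q: 1 + 1 = 2
R: 1 + 1 = 2
S: 1 + (0.34×2 + 0.48×2 + 0.18×1) = 2.82
T: 1 + (0.16×2 + 0.29×2 + 0.55×2.82) = 3.451
U: 1 + 3.451 = 4.451

3.45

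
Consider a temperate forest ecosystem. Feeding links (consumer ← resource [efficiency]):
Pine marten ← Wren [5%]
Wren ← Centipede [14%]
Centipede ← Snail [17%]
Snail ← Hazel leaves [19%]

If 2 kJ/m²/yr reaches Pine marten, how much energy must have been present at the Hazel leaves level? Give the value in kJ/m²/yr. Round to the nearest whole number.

Cumulative transfer efficiency: 0.19 × 0.17 × 0.14 × 0.05 = 0.0002261
Hazel leaves energy = 2 / 0.0002261 = 8846 kJ/m²/yr

8846 kJ/m²/yr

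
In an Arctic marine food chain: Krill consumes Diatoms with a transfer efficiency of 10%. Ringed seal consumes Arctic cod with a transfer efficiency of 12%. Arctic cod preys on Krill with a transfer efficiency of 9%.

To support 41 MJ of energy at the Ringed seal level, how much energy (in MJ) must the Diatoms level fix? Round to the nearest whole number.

Cumulative transfer efficiency: 0.1 × 0.09 × 0.12 = 0.00108
Diatoms energy = 41 / 0.00108 = 37963 MJ

37963 MJ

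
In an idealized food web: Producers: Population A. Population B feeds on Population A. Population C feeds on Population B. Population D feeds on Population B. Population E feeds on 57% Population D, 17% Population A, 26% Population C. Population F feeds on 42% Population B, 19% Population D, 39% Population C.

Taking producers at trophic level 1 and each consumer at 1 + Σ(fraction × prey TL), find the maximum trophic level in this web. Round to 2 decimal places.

Population B: 1 + 1 = 2
Population C: 1 + 2 = 3
Population D: 1 + 2 = 3
Population E: 1 + (0.57×3 + 0.17×1 + 0.26×3) = 3.66
Population F: 1 + (0.42×2 + 0.19×3 + 0.39×3) = 3.58

3.66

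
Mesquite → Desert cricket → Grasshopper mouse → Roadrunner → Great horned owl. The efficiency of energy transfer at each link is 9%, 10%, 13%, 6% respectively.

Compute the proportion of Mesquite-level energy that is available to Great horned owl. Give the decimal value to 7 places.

0.0000702

Product of link efficiencies: 0.09 × 0.1 × 0.13 × 0.06 = 0.0000702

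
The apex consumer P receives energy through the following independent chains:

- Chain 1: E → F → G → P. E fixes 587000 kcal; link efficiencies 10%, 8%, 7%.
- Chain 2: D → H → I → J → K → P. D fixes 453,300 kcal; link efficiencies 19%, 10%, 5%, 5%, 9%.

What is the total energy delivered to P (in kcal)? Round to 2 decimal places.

Chain 1: 587000 × 0.1 × 0.08 × 0.07 = 328.72 kcal
Chain 2: 453300 × 0.19 × 0.1 × 0.05 × 0.05 × 0.09 = 1.9378575 kcal
Total at P: 328.72 + 1.9378575 = 330.6578575 kcal

330.66 kcal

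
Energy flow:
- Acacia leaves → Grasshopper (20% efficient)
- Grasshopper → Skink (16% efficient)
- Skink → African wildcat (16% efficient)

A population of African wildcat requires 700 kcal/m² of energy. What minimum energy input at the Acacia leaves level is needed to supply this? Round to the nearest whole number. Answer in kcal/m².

Cumulative transfer efficiency: 0.2 × 0.16 × 0.16 = 0.00512
Acacia leaves energy = 700 / 0.00512 = 136719 kcal/m²

136719 kcal/m²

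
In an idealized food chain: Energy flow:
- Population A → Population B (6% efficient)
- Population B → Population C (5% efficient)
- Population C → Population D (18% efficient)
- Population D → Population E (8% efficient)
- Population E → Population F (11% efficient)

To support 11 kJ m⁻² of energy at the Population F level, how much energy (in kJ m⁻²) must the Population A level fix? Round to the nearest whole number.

Cumulative transfer efficiency: 0.06 × 0.05 × 0.18 × 0.08 × 0.11 = 0.000004752
Population A energy = 11 / 0.000004752 = 2314815 kJ m⁻²

2314815 kJ m⁻²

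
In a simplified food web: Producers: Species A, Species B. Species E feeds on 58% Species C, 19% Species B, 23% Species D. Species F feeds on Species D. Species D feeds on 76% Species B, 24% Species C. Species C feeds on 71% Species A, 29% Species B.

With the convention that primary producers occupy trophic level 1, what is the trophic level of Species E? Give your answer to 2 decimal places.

2.87

Species C: 1 + (0.71×1 + 0.29×1) = 2
Species D: 1 + (0.76×1 + 0.24×2) = 2.24
Species E: 1 + (0.58×2 + 0.19×1 + 0.23×2.24) = 2.8652
Species F: 1 + 2.24 = 3.24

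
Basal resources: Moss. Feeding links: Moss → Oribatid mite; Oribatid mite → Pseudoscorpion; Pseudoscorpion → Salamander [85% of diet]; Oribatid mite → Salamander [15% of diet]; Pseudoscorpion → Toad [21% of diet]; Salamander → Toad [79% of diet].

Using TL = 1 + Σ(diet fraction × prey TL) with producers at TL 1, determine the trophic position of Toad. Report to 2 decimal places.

Oribatid mite: 1 + 1 = 2
Pseudoscorpion: 1 + 2 = 3
Salamander: 1 + (0.85×3 + 0.15×2) = 3.85
Toad: 1 + (0.21×3 + 0.79×3.85) = 4.6715

4.67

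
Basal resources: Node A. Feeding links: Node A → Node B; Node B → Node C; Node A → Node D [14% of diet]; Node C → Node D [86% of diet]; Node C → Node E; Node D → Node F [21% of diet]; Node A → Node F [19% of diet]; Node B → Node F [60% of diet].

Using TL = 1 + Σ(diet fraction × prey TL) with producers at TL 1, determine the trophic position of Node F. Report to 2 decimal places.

3.17

Node B: 1 + 1 = 2
Node C: 1 + 2 = 3
Node D: 1 + (0.14×1 + 0.86×3) = 3.72
Node E: 1 + 3 = 4
Node F: 1 + (0.21×3.72 + 0.19×1 + 0.6×2) = 3.1712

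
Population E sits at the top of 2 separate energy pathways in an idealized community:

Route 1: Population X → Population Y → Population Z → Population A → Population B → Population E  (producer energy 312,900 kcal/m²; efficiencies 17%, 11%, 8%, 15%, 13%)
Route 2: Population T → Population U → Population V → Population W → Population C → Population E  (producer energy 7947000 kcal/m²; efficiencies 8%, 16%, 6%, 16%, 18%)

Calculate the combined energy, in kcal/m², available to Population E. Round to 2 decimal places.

Route 1: 312900 × 0.17 × 0.11 × 0.08 × 0.15 × 0.13 = 9.1279188 kcal/m²
Route 2: 7947000 × 0.08 × 0.16 × 0.06 × 0.16 × 0.18 = 175.7749248 kcal/m²
Total at Population E: 9.1279188 + 175.7749248 = 184.9028436 kcal/m²

184.90 kcal/m²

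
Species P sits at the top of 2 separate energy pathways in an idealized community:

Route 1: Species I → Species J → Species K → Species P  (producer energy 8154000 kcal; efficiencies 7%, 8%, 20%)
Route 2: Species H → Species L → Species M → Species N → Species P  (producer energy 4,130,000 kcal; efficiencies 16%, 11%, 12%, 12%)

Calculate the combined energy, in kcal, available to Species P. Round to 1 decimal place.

Route 1: 8154000 × 0.07 × 0.08 × 0.2 = 9132.48 kcal
Route 2: 4130000 × 0.16 × 0.11 × 0.12 × 0.12 = 1046.7072 kcal
Total at Species P: 9132.48 + 1046.7072 = 10179.1872 kcal

10179.2 kcal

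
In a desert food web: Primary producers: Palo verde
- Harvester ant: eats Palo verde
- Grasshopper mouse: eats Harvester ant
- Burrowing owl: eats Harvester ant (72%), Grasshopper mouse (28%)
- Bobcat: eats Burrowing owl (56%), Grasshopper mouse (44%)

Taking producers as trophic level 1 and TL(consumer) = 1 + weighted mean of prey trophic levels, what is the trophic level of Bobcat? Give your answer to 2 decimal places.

Harvester ant: 1 + 1 = 2
Grasshopper mouse: 1 + 2 = 3
Burrowing owl: 1 + (0.72×2 + 0.28×3) = 3.28
Bobcat: 1 + (0.56×3.28 + 0.44×3) = 4.1568

4.16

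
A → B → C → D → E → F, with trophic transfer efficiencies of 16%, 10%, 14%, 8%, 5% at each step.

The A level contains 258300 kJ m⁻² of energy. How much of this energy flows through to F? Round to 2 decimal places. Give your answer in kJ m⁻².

2.31 kJ m⁻²

B: 258300 × 0.16 = 41328 kJ m⁻²
C: 41328 × 0.1 = 4132.8 kJ m⁻²
D: 4132.8 × 0.14 = 578.592 kJ m⁻²
E: 578.592 × 0.08 = 46.28736 kJ m⁻²
F: 46.28736 × 0.05 = 2.314368 kJ m⁻²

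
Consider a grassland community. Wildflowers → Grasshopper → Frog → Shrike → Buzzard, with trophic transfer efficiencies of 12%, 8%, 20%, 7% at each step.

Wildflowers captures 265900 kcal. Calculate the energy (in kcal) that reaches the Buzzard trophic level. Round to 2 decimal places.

35.74 kcal

Grasshopper: 265900 × 0.12 = 31908 kcal
Frog: 31908 × 0.08 = 2552.64 kcal
Shrike: 2552.64 × 0.2 = 510.528 kcal
Buzzard: 510.528 × 0.07 = 35.73696 kcal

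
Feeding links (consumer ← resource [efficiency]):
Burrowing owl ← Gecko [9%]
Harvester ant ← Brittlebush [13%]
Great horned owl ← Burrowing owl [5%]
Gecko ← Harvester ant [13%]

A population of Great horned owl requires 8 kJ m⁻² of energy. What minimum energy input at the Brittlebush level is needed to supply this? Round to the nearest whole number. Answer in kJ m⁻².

Cumulative transfer efficiency: 0.13 × 0.13 × 0.09 × 0.05 = 0.00007605
Brittlebush energy = 8 / 0.00007605 = 105194 kJ m⁻²

105194 kJ m⁻²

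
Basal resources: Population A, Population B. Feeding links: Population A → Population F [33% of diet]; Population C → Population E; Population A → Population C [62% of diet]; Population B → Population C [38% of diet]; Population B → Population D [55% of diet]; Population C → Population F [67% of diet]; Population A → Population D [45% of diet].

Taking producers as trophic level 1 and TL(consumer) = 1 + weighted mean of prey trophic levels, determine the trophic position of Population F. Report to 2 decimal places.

2.67

Population C: 1 + (0.62×1 + 0.38×1) = 2
Population D: 1 + (0.55×1 + 0.45×1) = 2
Population E: 1 + 2 = 3
Population F: 1 + (0.67×2 + 0.33×1) = 2.67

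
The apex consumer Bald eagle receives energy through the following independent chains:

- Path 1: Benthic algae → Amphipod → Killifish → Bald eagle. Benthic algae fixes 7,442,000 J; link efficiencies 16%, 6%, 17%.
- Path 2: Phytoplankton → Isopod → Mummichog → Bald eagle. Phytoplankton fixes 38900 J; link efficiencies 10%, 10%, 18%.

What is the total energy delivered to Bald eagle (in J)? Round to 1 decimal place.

12215.4 J

Path 1: 7442000 × 0.16 × 0.06 × 0.17 = 12145.344 J
Path 2: 38900 × 0.1 × 0.1 × 0.18 = 70.02 J
Total at Bald eagle: 12145.344 + 70.02 = 12215.364 J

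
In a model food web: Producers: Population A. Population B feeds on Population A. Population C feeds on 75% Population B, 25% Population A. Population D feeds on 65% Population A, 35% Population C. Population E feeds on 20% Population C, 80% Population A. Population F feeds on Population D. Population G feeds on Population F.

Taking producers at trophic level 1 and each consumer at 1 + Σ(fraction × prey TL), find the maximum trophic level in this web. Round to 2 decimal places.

4.61

Population B: 1 + 1 = 2
Population C: 1 + (0.75×2 + 0.25×1) = 2.75
Population D: 1 + (0.65×1 + 0.35×2.75) = 2.6125
Population E: 1 + (0.2×2.75 + 0.8×1) = 2.35
Population F: 1 + 2.6125 = 3.6125
Population G: 1 + 3.6125 = 4.6125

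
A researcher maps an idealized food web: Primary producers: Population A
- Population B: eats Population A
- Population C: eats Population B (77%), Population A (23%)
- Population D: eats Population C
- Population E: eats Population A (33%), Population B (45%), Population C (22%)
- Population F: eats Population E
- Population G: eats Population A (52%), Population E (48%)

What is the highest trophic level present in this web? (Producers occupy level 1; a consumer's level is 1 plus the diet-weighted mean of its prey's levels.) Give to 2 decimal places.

Population B: 1 + 1 = 2
Population C: 1 + (0.77×2 + 0.23×1) = 2.77
Population D: 1 + 2.77 = 3.77
Population E: 1 + (0.33×1 + 0.45×2 + 0.22×2.77) = 2.8394
Population F: 1 + 2.8394 = 3.8394
Population G: 1 + (0.52×1 + 0.48×2.8394) = 2.882912

3.84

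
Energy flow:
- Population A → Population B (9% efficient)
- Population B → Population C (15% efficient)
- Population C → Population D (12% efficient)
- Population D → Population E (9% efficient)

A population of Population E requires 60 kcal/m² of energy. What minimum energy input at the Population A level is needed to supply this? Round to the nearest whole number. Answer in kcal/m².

411523 kcal/m²

Cumulative transfer efficiency: 0.09 × 0.15 × 0.12 × 0.09 = 0.0001458
Population A energy = 60 / 0.0001458 = 411523 kcal/m²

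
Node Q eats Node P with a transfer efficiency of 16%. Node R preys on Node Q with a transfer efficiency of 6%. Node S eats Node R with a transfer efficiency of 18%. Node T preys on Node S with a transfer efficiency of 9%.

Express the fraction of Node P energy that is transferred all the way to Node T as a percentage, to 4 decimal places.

0.0156%

Product of link efficiencies: 0.16 × 0.06 × 0.18 × 0.09 = 0.00015552
As a percentage: 0.00015552 × 100 = 0.0156%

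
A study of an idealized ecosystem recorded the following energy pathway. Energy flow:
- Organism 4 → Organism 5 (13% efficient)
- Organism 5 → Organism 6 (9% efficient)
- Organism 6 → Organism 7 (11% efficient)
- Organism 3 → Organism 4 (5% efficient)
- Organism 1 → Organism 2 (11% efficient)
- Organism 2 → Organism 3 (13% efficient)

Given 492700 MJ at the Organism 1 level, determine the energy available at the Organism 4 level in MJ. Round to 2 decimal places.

352.28 MJ

Organism 2: 492700 × 0.11 = 54197 MJ
Organism 3: 54197 × 0.13 = 7045.61 MJ
Organism 4: 7045.61 × 0.05 = 352.2805 MJ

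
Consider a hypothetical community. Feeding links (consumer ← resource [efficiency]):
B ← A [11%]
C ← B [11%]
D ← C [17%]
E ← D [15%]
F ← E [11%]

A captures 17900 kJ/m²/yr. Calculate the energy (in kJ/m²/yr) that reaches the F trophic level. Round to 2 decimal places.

0.61 kJ/m²/yr

B: 17900 × 0.11 = 1969 kJ/m²/yr
C: 1969 × 0.11 = 216.59 kJ/m²/yr
D: 216.59 × 0.17 = 36.8203 kJ/m²/yr
E: 36.8203 × 0.15 = 5.523045 kJ/m²/yr
F: 5.523045 × 0.11 = 0.60753495 kJ/m²/yr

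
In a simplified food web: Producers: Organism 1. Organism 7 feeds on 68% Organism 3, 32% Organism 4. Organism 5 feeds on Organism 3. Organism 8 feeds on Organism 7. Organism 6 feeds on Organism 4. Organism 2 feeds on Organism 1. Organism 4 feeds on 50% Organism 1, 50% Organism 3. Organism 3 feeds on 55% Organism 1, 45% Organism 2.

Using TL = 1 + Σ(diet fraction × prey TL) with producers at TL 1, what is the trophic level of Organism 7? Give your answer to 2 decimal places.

3.54

Organism 2: 1 + 1 = 2
Organism 3: 1 + (0.55×1 + 0.45×2) = 2.45
Organism 4: 1 + (0.5×1 + 0.5×2.45) = 2.725
Organism 5: 1 + 2.45 = 3.45
Organism 6: 1 + 2.725 = 3.725
Organism 7: 1 + (0.68×2.45 + 0.32×2.725) = 3.538
Organism 8: 1 + 3.538 = 4.538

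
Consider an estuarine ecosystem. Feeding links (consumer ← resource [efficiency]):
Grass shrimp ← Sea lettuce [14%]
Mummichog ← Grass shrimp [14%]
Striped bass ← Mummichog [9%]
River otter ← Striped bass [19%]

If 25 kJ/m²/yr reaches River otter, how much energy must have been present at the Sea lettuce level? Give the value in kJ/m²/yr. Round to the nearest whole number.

74591 kJ/m²/yr

Cumulative transfer efficiency: 0.14 × 0.14 × 0.09 × 0.19 = 0.00033516
Sea lettuce energy = 25 / 0.00033516 = 74591 kJ/m²/yr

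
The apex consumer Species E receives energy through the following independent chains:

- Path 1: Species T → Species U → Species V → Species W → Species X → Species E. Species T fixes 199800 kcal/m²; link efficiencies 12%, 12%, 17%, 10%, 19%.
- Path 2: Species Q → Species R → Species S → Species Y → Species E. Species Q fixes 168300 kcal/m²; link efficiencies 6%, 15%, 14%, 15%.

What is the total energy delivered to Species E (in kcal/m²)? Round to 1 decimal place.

Path 1: 199800 × 0.12 × 0.12 × 0.17 × 0.1 × 0.19 = 9.2930976 kcal/m²
Path 2: 168300 × 0.06 × 0.15 × 0.14 × 0.15 = 31.8087 kcal/m²
Total at Species E: 9.2930976 + 31.8087 = 41.1017976 kcal/m²

41.1 kcal/m²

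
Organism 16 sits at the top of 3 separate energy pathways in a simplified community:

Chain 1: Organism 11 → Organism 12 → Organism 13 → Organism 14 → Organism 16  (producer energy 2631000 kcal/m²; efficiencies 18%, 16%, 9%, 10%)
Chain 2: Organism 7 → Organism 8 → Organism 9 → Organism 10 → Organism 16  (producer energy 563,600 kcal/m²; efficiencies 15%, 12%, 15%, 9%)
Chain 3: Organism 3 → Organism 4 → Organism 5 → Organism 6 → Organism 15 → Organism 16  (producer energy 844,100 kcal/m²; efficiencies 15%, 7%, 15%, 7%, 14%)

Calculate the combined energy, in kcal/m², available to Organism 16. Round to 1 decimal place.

831.9 kcal/m²

Chain 1: 2631000 × 0.18 × 0.16 × 0.09 × 0.1 = 681.9552 kcal/m²
Chain 2: 563600 × 0.15 × 0.12 × 0.15 × 0.09 = 136.9548 kcal/m²
Chain 3: 844100 × 0.15 × 0.07 × 0.15 × 0.07 × 0.14 = 13.0286835 kcal/m²
Total at Organism 16: 681.9552 + 136.9548 + 13.0286835 = 831.9386835 kcal/m²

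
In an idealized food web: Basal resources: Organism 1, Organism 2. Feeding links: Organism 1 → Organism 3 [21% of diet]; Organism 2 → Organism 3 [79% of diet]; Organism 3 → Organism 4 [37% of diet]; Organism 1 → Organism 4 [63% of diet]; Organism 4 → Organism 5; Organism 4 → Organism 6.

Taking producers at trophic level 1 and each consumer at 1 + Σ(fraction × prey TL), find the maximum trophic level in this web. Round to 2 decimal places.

3.37

Organism 3: 1 + (0.21×1 + 0.79×1) = 2
Organism 4: 1 + (0.37×2 + 0.63×1) = 2.37
Organism 5: 1 + 2.37 = 3.37
Organism 6: 1 + 2.37 = 3.37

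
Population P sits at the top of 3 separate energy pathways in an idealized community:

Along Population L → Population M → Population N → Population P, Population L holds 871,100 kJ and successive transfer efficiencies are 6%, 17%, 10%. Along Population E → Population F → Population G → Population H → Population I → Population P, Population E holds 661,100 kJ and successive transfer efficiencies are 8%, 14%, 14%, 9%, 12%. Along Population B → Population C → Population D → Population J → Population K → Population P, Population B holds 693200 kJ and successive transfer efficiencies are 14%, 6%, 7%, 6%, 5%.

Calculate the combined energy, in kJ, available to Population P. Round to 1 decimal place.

Via Population L: 871100 × 0.06 × 0.17 × 0.1 = 888.522 kJ
Via Population E: 661100 × 0.08 × 0.14 × 0.14 × 0.09 × 0.12 = 11.19533184 kJ
Via Population B: 693200 × 0.14 × 0.06 × 0.07 × 0.06 × 0.05 = 1.2228048 kJ
Total at Population P: 888.522 + 11.19533184 + 1.2228048 = 900.94013664 kJ

900.9 kJ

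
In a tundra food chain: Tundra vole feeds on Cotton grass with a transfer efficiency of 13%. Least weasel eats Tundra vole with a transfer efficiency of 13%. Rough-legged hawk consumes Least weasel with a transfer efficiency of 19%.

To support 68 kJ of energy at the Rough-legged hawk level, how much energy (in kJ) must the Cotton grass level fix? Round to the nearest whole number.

Cumulative transfer efficiency: 0.13 × 0.13 × 0.19 = 0.003211
Cotton grass energy = 68 / 0.003211 = 21177 kJ

21177 kJ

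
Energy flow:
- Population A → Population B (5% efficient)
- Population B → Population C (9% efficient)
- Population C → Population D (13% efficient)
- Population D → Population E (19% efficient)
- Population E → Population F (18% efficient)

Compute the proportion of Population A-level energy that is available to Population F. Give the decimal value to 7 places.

0.0000200

Product of link efficiencies: 0.05 × 0.09 × 0.13 × 0.19 × 0.18 = 0.000020007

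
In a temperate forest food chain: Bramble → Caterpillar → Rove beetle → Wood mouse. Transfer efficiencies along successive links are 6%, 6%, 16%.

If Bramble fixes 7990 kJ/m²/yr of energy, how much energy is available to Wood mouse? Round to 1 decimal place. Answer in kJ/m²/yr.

Caterpillar: 7990 × 0.06 = 479.4 kJ/m²/yr
Rove beetle: 479.4 × 0.06 = 28.764 kJ/m²/yr
Wood mouse: 28.764 × 0.16 = 4.60224 kJ/m²/yr

4.6 kJ/m²/yr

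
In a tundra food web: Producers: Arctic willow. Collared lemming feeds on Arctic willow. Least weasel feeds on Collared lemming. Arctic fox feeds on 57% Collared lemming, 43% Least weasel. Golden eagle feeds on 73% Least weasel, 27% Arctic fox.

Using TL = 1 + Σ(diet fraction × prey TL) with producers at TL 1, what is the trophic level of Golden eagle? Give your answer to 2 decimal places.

4.12

Collared lemming: 1 + 1 = 2
Least weasel: 1 + 2 = 3
Arctic fox: 1 + (0.57×2 + 0.43×3) = 3.43
Golden eagle: 1 + (0.73×3 + 0.27×3.43) = 4.1161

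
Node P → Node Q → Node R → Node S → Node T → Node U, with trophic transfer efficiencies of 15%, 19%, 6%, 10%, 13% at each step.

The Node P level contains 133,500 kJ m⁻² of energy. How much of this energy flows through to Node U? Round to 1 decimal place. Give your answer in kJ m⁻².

Node Q: 133500 × 0.15 = 20025 kJ m⁻²
Node R: 20025 × 0.19 = 3804.75 kJ m⁻²
Node S: 3804.75 × 0.06 = 228.285 kJ m⁻²
Node T: 228.285 × 0.1 = 22.8285 kJ m⁻²
Node U: 22.8285 × 0.13 = 2.967705 kJ m⁻²

3.0 kJ m⁻²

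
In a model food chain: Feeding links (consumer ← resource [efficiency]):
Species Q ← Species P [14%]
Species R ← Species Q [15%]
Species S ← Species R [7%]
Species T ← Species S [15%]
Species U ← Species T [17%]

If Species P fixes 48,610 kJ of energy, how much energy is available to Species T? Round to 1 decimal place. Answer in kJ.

10.7 kJ

Species Q: 48610 × 0.14 = 6805.4 kJ
Species R: 6805.4 × 0.15 = 1020.81 kJ
Species S: 1020.81 × 0.07 = 71.4567 kJ
Species T: 71.4567 × 0.15 = 10.718505 kJ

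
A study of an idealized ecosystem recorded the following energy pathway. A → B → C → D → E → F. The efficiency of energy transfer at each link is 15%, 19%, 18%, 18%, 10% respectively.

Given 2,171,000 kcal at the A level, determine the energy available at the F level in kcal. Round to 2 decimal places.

200.47 kcal

B: 2171000 × 0.15 = 325650 kcal
C: 325650 × 0.19 = 61873.5 kcal
D: 61873.5 × 0.18 = 11137.23 kcal
E: 11137.23 × 0.18 = 2004.7014 kcal
F: 2004.7014 × 0.1 = 200.47014 kcal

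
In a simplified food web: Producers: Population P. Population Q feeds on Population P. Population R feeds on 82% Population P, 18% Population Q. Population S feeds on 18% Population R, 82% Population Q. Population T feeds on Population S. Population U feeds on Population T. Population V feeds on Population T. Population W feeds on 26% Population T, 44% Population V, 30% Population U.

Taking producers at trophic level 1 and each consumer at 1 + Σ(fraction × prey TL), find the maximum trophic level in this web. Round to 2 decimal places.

5.77

Population Q: 1 + 1 = 2
Population R: 1 + (0.82×1 + 0.18×2) = 2.18
Population S: 1 + (0.18×2.18 + 0.82×2) = 3.0324
Population T: 1 + 3.0324 = 4.0324
Population U: 1 + 4.0324 = 5.0324
Population V: 1 + 4.0324 = 5.0324
Population W: 1 + (0.26×4.0324 + 0.44×5.0324 + 0.3×5.0324) = 5.7724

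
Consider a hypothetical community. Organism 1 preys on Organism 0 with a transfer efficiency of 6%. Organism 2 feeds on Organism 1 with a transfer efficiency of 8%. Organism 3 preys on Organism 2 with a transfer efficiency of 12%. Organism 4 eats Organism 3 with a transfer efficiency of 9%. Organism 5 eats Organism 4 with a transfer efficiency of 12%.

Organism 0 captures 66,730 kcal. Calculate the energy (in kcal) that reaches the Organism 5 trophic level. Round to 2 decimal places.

0.42 kcal

Organism 1: 66730 × 0.06 = 4003.8 kcal
Organism 2: 4003.8 × 0.08 = 320.304 kcal
Organism 3: 320.304 × 0.12 = 38.43648 kcal
Organism 4: 38.43648 × 0.09 = 3.4592832 kcal
Organism 5: 3.4592832 × 0.12 = 0.415113984 kcal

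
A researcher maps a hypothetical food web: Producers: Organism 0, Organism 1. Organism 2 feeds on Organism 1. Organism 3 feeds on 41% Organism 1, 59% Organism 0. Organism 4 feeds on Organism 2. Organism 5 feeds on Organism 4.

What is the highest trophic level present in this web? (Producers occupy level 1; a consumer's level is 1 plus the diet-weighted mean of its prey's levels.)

Organism 2: 1 + 1 = 2
Organism 3: 1 + (0.41×1 + 0.59×1) = 2
Organism 4: 1 + 2 = 3
Organism 5: 1 + 3 = 4

4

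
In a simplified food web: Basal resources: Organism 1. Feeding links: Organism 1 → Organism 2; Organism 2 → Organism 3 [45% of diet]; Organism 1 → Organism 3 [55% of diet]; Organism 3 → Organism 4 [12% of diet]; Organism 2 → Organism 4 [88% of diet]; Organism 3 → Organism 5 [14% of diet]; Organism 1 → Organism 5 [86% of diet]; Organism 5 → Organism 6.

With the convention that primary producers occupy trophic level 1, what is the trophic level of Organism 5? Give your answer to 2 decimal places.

2.20

Organism 2: 1 + 1 = 2
Organism 3: 1 + (0.45×2 + 0.55×1) = 2.45
Organism 4: 1 + (0.12×2.45 + 0.88×2) = 3.054
Organism 5: 1 + (0.14×2.45 + 0.86×1) = 2.203
Organism 6: 1 + 2.203 = 3.203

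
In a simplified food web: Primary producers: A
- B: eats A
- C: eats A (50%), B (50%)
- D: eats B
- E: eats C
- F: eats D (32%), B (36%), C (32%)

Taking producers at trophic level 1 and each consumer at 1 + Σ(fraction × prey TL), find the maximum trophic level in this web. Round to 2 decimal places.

3.50

B: 1 + 1 = 2
C: 1 + (0.5×1 + 0.5×2) = 2.5
D: 1 + 2 = 3
E: 1 + 2.5 = 3.5
F: 1 + (0.32×3 + 0.36×2 + 0.32×2.5) = 3.48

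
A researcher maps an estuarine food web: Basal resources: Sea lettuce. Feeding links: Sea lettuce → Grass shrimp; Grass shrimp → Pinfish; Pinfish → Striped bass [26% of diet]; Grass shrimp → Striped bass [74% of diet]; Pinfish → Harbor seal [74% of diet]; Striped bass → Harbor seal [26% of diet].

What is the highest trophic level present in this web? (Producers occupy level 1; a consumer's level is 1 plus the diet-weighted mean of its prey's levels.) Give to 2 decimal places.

Grass shrimp: 1 + 1 = 2
Pinfish: 1 + 2 = 3
Striped bass: 1 + (0.26×3 + 0.74×2) = 3.26
Harbor seal: 1 + (0.74×3 + 0.26×3.26) = 4.0676

4.07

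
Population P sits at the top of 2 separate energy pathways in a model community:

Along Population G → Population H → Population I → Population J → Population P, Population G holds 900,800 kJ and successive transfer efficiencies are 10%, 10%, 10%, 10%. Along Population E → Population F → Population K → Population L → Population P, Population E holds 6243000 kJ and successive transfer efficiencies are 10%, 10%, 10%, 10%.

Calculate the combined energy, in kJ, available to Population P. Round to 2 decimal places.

714.38 kJ

Via Population G: 900800 × 0.1 × 0.1 × 0.1 × 0.1 = 90.08 kJ
Via Population E: 6243000 × 0.1 × 0.1 × 0.1 × 0.1 = 624.3 kJ
Total at Population P: 90.08 + 624.3 = 714.38 kJ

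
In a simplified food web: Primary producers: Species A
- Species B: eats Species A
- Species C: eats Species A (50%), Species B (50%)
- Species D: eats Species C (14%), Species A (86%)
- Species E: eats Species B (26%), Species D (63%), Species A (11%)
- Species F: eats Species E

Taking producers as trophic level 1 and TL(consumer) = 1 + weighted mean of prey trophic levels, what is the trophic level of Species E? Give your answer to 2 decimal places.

Species B: 1 + 1 = 2
Species C: 1 + (0.5×1 + 0.5×2) = 2.5
Species D: 1 + (0.14×2.5 + 0.86×1) = 2.21
Species E: 1 + (0.26×2 + 0.63×2.21 + 0.11×1) = 3.0223
Species F: 1 + 3.0223 = 4.0223

3.02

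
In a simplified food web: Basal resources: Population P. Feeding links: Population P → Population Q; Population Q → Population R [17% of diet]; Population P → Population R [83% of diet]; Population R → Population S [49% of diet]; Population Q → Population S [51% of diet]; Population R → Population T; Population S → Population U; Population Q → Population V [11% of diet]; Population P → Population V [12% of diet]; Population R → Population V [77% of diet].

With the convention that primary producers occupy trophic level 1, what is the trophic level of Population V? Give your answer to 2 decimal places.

3.01

Population Q: 1 + 1 = 2
Population R: 1 + (0.17×2 + 0.83×1) = 2.17
Population S: 1 + (0.49×2.17 + 0.51×2) = 3.0833
Population T: 1 + 2.17 = 3.17
Population U: 1 + 3.0833 = 4.0833
Population V: 1 + (0.11×2 + 0.12×1 + 0.77×2.17) = 3.0109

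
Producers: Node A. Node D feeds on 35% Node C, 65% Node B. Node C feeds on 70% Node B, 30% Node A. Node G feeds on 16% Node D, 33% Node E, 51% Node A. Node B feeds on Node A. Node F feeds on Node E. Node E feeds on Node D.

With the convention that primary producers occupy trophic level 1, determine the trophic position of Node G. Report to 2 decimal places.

3.43

Node B: 1 + 1 = 2
Node C: 1 + (0.7×2 + 0.3×1) = 2.7
Node D: 1 + (0.35×2.7 + 0.65×2) = 3.245
Node E: 1 + 3.245 = 4.245
Node F: 1 + 4.245 = 5.245
Node G: 1 + (0.16×3.245 + 0.33×4.245 + 0.51×1) = 3.43005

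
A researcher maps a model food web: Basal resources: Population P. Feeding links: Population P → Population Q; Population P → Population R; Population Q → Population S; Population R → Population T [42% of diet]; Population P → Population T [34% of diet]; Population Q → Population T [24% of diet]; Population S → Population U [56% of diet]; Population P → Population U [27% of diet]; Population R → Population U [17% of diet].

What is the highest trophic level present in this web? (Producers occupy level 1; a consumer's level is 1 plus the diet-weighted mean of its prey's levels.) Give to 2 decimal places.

Population Q: 1 + 1 = 2
Population R: 1 + 1 = 2
Population S: 1 + 2 = 3
Population T: 1 + (0.42×2 + 0.34×1 + 0.24×2) = 2.66
Population U: 1 + (0.56×3 + 0.27×1 + 0.17×2) = 3.29

3.29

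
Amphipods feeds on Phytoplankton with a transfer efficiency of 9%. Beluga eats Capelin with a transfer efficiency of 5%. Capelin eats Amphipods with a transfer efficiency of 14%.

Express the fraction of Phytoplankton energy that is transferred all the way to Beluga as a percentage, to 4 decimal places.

Product of link efficiencies: 0.09 × 0.14 × 0.05 = 0.00063
As a percentage: 0.00063 × 100 = 0.0630%

0.0630%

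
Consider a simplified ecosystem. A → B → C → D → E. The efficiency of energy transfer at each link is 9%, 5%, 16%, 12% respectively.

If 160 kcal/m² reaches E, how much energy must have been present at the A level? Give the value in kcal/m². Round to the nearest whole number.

Cumulative transfer efficiency: 0.09 × 0.05 × 0.16 × 0.12 = 0.0000864
A energy = 160 / 0.0000864 = 1851852 kcal/m²

1851852 kcal/m²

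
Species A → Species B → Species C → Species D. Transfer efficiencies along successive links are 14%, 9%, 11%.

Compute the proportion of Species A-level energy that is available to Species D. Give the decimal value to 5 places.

Product of link efficiencies: 0.14 × 0.09 × 0.11 = 0.001386

0.00139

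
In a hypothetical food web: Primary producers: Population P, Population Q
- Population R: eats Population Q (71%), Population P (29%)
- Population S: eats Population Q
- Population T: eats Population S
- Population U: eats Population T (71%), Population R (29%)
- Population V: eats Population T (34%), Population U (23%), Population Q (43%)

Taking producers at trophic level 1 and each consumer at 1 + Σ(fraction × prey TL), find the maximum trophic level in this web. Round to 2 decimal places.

Population R: 1 + (0.71×1 + 0.29×1) = 2
Population S: 1 + 1 = 2
Population T: 1 + 2 = 3
Population U: 1 + (0.71×3 + 0.29×2) = 3.71
Population V: 1 + (0.34×3 + 0.23×3.71 + 0.43×1) = 3.3033

3.71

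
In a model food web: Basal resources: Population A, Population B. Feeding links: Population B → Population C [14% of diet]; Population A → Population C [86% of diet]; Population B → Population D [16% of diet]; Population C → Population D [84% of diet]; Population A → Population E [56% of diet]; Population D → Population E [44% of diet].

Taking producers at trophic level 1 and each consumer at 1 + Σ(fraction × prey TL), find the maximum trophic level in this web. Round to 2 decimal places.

2.84

Population C: 1 + (0.14×1 + 0.86×1) = 2
Population D: 1 + (0.16×1 + 0.84×2) = 2.84
Population E: 1 + (0.56×1 + 0.44×2.84) = 2.8096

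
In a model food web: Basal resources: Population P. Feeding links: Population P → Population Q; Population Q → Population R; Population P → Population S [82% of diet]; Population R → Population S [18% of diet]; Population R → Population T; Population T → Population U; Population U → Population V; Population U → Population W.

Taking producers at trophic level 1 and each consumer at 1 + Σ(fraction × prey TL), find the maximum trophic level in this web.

Population Q: 1 + 1 = 2
Population R: 1 + 2 = 3
Population S: 1 + (0.82×1 + 0.18×3) = 2.36
Population T: 1 + 3 = 4
Population U: 1 + 4 = 5
Population V: 1 + 5 = 6
Population W: 1 + 5 = 6

6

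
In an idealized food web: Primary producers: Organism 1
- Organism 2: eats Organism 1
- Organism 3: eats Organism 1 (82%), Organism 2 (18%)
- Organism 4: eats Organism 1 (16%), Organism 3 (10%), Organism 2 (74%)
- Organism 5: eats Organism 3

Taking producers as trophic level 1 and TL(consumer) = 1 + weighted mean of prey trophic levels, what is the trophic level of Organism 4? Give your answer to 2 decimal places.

Organism 2: 1 + 1 = 2
Organism 3: 1 + (0.82×1 + 0.18×2) = 2.18
Organism 4: 1 + (0.16×1 + 0.1×2.18 + 0.74×2) = 2.858
Organism 5: 1 + 2.18 = 3.18

2.86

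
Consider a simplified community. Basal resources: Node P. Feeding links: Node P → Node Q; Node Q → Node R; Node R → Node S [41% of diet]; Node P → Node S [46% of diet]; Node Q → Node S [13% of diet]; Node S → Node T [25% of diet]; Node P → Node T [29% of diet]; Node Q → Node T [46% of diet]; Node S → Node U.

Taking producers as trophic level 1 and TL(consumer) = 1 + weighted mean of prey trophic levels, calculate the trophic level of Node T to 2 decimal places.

Node Q: 1 + 1 = 2
Node R: 1 + 2 = 3
Node S: 1 + (0.41×3 + 0.46×1 + 0.13×2) = 2.95
Node T: 1 + (0.25×2.95 + 0.29×1 + 0.46×2) = 2.9475
Node U: 1 + 2.95 = 3.95

2.95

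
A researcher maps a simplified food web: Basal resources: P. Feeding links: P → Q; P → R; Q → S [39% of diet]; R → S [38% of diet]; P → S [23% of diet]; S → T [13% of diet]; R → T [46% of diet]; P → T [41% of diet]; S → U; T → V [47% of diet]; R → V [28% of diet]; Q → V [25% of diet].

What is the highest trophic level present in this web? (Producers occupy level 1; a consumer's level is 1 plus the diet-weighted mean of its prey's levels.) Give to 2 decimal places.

3.77

Q: 1 + 1 = 2
R: 1 + 1 = 2
S: 1 + (0.39×2 + 0.38×2 + 0.23×1) = 2.77
T: 1 + (0.13×2.77 + 0.46×2 + 0.41×1) = 2.6901
U: 1 + 2.77 = 3.77
V: 1 + (0.47×2.6901 + 0.28×2 + 0.25×2) = 3.324347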